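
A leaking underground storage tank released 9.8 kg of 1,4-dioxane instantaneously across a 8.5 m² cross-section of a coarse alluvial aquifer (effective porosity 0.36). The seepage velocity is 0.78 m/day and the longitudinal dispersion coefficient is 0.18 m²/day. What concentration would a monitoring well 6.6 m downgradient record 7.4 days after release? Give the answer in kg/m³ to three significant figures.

For an instantaneous plane source, C(x,t) = M/(n_e·A·√(4πDt)) · exp(−(x−vt)²/(4Dt)), with n_e·A the pore (flow) area.
Plume center vt = 0.78 × 7.4 = 5.772 m, so the well at 6.6 m is 0.828 m downgradient of the peak.
√(4πDt) = 4.091 m, giving peak height M/(n_e·A·√(4πDt)) = 9.8/(0.36 × 8.5 × 4.091) = 0.7828 kg/m³.
(x−vt)²/(4Dt) = (0.828)²/(4 × 0.18 × 7.4) = 0.1287; exp(−0.1287) = 0.8792.
C = 0.7828 × 0.8792 = 0.688 kg/m³.

0.688 kg/m³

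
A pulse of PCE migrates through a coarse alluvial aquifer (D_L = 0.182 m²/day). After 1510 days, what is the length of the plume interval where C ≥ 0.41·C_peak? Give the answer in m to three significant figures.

The plume is Gaussian with σ = √(2Dt) = √(2 × 0.182 × 1510) = 23.44 m.
C/C_peak = exp(−Δx²/(2σ²)) = 0.41 ⇒ Δx = σ·√(−2 ln 0.41) = 23.44 × 1.335 = 31.29 m.
Width = 2Δx = 62.6 m.

62.6 m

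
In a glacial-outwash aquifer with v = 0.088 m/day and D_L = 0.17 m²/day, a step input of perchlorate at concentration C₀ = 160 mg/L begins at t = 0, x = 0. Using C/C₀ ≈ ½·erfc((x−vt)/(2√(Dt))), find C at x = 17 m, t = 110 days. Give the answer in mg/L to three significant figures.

For a continuous step input, C/C₀ ≈ ½·erfc((x−vt)/(2√(Dt))).
vt = 0.088 × 110 = 9.68 m and 2√(Dt) = 2√(0.17 × 110) = 8.649 m.
Argument (x−vt)/(2√(Dt)) = (17 − 9.68)/8.649 = 0.8463; ½·erfc(0.8463) = 0.1157.
C = 160 × 0.1157 = 18.5 mg/L.

18.5 mg/L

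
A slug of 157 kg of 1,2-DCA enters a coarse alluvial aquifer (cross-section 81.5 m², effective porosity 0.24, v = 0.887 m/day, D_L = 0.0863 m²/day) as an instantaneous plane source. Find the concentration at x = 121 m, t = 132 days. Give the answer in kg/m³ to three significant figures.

For an instantaneous plane source, C(x,t) = M/(n_e·A·√(4πDt)) · exp(−(x−vt)²/(4Dt)), with n_e·A the pore (flow) area.
Plume center vt = 0.887 × 132 = 117.084 m, so the well at 121 m is 3.916 m downgradient of the peak.
√(4πDt) = 11.96 m, giving peak height M/(n_e·A·√(4πDt)) = 157/(0.24 × 81.5 × 11.96) = 0.6711 kg/m³.
(x−vt)²/(4Dt) = (3.916)²/(4 × 0.0863 × 132) = 0.3365; exp(−0.3365) = 0.7143.
C = 0.6711 × 0.7143 = 0.479 kg/m³.

0.479 kg/m³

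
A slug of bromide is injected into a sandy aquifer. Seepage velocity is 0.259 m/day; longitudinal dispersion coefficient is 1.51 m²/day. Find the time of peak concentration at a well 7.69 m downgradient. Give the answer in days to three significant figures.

14.7 days

For the 1D instantaneous-source solution, setting ∂C/∂t = 0 at fixed x gives v²t² + 2Dt − x² = 0, so t = (√(D² + v²x²) − D)/v².
√(D² + v²x²) = √(1.51² + 0.259² × 7.69²) = 2.499; v² = 0.067081.
t = (2.499 − 1.51)/0.067081 = 14.7 days (vs. the pure-advection estimate x/v = 29.7 d).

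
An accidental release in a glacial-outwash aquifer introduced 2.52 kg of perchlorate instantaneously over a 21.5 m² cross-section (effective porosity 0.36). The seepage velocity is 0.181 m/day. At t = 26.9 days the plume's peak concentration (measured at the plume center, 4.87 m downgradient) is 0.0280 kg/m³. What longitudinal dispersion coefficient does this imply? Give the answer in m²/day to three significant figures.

At the plume center C_max = M/(n_e·A·√(4πDt)), so D = M²/(4πt·(n_e·A·C_max)²).
n_e·A·C_max = 0.36 × 21.5 × 0.0280 = 0.2167 kg/m.
D = 2.52²/(4π × 26.9 × 0.2167²) = 0.400 m²/day.

0.400 m²/day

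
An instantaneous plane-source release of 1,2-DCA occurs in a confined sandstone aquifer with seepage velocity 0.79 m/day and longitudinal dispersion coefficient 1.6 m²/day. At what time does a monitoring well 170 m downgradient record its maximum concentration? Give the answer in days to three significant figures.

For the 1D instantaneous-source solution, setting ∂C/∂t = 0 at fixed x gives v²t² + 2Dt − x² = 0, so t = (√(D² + v²x²) − D)/v².
√(D² + v²x²) = √(1.6² + 0.79² × 170²) = 134.3; v² = 0.6241.
t = (134.3 − 1.6)/0.6241 = 213 days (vs. the pure-advection estimate x/v = 215 d).

213 days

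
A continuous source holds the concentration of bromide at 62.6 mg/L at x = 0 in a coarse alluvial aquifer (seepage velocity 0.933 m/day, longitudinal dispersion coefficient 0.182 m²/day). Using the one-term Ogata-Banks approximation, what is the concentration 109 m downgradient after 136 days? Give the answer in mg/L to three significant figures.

62.3 mg/L

For a continuous step input, C/C₀ ≈ ½·erfc((x−vt)/(2√(Dt))).
vt = 0.933 × 136 = 126.888 m and 2√(Dt) = 2√(0.182 × 136) = 9.950 m.
Argument (x−vt)/(2√(Dt)) = (109 − 126.888)/9.950 = -1.798; ½·erfc(-1.798) = 0.9945.
C = 62.6 × 0.9945 = 62.3 mg/L.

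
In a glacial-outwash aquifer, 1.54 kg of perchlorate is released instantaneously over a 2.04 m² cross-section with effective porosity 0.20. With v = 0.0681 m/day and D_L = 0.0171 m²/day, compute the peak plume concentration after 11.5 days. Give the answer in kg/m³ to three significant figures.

The peak of an instantaneous 1D plume sits at x = vt; there the Gaussian factor is 1 and C_max = M/(n_e·A·√(4πDt)), where n_e·A is the pore area the mass is dissolved in.
√(4πDt) = √(4π × 0.0171 × 11.5) = 1.572 m, so C_max = 1.54/(0.20 × 2.04 × 1.572) = 2.40 kg/m³.

2.40 kg/m³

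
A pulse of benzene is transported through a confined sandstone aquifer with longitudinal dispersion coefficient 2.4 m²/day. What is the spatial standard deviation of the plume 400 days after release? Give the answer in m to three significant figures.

43.8 m

Dispersive spreading gives a Gaussian with σ² = 2Dt; advection only shifts the center.
σ = √(2 × 2.4 × 400) = 43.8 m.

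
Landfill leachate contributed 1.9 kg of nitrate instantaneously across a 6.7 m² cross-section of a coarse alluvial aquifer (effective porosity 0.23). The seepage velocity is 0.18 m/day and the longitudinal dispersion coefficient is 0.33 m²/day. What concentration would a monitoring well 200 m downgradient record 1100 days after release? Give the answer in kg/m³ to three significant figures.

0.0182 kg/m³

For an instantaneous plane source, C(x,t) = M/(n_e·A·√(4πDt)) · exp(−(x−vt)²/(4Dt)), with n_e·A the pore (flow) area.
Plume center vt = 0.18 × 1100 = 198 m, so the well at 200 m is 2 m downgradient of the peak.
√(4πDt) = 67.54 m, giving peak height M/(n_e·A·√(4πDt)) = 1.9/(0.23 × 6.7 × 67.54) = 0.01826 kg/m³.
(x−vt)²/(4Dt) = (2)²/(4 × 0.33 × 1100) = 0.002755; exp(−0.002755) = 0.9972.
C = 0.01826 × 0.9972 = 0.0182 kg/m³.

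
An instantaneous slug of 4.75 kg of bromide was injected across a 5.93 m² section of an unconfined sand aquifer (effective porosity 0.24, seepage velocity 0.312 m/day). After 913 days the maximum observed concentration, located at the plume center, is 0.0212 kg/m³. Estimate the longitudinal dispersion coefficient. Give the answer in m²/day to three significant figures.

At the plume center C_max = M/(n_e·A·√(4πDt)), so D = M²/(4πt·(n_e·A·C_max)²).
n_e·A·C_max = 0.24 × 5.93 × 0.0212 = 0.03017 kg/m.
D = 4.75²/(4π × 913 × 0.03017²) = 2.16 m²/day.

2.16 m²/day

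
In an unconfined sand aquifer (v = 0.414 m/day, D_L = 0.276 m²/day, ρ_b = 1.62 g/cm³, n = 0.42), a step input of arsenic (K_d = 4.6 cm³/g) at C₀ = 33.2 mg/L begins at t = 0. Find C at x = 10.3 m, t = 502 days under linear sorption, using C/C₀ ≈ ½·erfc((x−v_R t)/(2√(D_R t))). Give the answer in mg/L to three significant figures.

Retardation factor R = 1 + ρ_b·K_d/n = 1 + 1.62 × 4.6/0.42 = 18.74.
Sorption retards both mechanisms: v_R = v/R = 0.02209 m/day, D_R = D/R = 0.01473 m²/day.
v_R·t = 0.02209 × 502 = 11.08918 m; 2√(D_R t) = 5.439 m; argument = (10.3 − 11.08918)/5.439 = -0.1451.
C = C₀ × ½·erfc(-0.1451) = 33.2 × 0.5813 = 19.3 mg/L.

19.3 mg/L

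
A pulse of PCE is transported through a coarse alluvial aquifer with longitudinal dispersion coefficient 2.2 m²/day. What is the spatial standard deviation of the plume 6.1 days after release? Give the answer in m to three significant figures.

Dispersive spreading gives a Gaussian with σ² = 2Dt; advection only shifts the center.
σ = √(2 × 2.2 × 6.1) = 5.18 m.

5.18 m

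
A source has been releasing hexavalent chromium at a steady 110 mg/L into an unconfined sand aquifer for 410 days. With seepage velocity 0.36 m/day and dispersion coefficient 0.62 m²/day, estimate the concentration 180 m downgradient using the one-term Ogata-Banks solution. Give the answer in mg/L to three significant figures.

For a continuous step input, C/C₀ ≈ ½·erfc((x−vt)/(2√(Dt))).
vt = 0.36 × 410 = 147.6 m and 2√(Dt) = 2√(0.62 × 410) = 31.89 m.
Argument (x−vt)/(2√(Dt)) = (180 − 147.6)/31.89 = 1.016; ½·erfc(1.016) = 0.07538.
C = 110 × 0.07538 = 8.29 mg/L.

8.29 mg/L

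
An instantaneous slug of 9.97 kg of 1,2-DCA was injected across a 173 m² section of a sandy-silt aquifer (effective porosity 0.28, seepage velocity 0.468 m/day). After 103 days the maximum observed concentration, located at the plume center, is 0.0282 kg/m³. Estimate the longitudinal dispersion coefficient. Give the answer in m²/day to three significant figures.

0.0412 m²/day

At the plume center C_max = M/(n_e·A·√(4πDt)), so D = M²/(4πt·(n_e·A·C_max)²).
n_e·A·C_max = 0.28 × 173 × 0.0282 = 1.366 kg/m.
D = 9.97²/(4π × 103 × 1.366²) = 0.0412 m²/day.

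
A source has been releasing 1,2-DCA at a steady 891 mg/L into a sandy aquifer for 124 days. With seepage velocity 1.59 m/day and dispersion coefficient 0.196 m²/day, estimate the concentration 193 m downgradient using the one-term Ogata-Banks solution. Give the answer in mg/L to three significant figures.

For a continuous step input, C/C₀ ≈ ½·erfc((x−vt)/(2√(Dt))).
vt = 1.59 × 124 = 197.16 m and 2√(Dt) = 2√(0.196 × 124) = 9.860 m.
Argument (x−vt)/(2√(Dt)) = (193 − 197.16)/9.860 = -0.4219; ½·erfc(-0.4219) = 0.7246.
C = 891 × 0.7246 = 646 mg/L.

646 mg/L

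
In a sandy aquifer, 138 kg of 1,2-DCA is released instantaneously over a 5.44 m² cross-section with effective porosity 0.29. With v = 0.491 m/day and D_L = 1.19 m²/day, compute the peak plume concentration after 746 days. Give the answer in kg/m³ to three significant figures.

0.828 kg/m³

The peak of an instantaneous 1D plume sits at x = vt; there the Gaussian factor is 1 and C_max = M/(n_e·A·√(4πDt)), where n_e·A is the pore area the mass is dissolved in.
√(4πDt) = √(4π × 1.19 × 746) = 105.6 m, so C_max = 138/(0.29 × 5.44 × 105.6) = 0.828 kg/m³.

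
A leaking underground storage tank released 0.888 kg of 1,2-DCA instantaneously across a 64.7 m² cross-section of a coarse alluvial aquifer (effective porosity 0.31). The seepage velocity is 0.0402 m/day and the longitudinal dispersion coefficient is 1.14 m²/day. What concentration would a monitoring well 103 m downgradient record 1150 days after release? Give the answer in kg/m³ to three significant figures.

0.000187 kg/m³

For an instantaneous plane source, C(x,t) = M/(n_e·A·√(4πDt)) · exp(−(x−vt)²/(4Dt)), with n_e·A the pore (flow) area.
Plume center vt = 0.0402 × 1150 = 46.23 m, so the well at 103 m is 56.77 m downgradient of the peak.
√(4πDt) = 128.4 m, giving peak height M/(n_e·A·√(4πDt)) = 0.888/(0.31 × 64.7 × 128.4) = 0.0003448 kg/m³.
(x−vt)²/(4Dt) = (56.77)²/(4 × 1.14 × 1150) = 0.6146; exp(−0.6146) = 0.5409.
C = 0.0003448 × 0.5409 = 0.000187 kg/m³.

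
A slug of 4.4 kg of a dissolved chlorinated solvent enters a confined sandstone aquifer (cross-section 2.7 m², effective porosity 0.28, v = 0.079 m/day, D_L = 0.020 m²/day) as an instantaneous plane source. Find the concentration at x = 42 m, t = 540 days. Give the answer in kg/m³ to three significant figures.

0.495 kg/m³

For an instantaneous plane source, C(x,t) = M/(n_e·A·√(4πDt)) · exp(−(x−vt)²/(4Dt)), with n_e·A the pore (flow) area.
Plume center vt = 0.079 × 540 = 42.66 m, so the well at 42 m is 0.66 m upgradient of the peak.
√(4πDt) = 11.65 m, giving peak height M/(n_e·A·√(4πDt)) = 4.4/(0.28 × 2.7 × 11.65) = 0.4996 kg/m³.
(x−vt)²/(4Dt) = (-0.66)²/(4 × 0.020 × 540) = 0.01008; exp(−0.01008) = 0.9900.
C = 0.4996 × 0.9900 = 0.495 kg/m³.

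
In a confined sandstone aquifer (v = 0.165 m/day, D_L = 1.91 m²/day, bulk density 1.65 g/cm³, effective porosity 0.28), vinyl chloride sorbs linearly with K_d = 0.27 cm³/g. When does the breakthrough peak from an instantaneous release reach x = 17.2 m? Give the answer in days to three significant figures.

144 days

Retardation factor R = 1 + ρ_b·K_d/n = 1 + 1.65 × 0.27/0.28 = 2.591.
Sorption retards both mechanisms: v_R = v/R = 0.06368 m/day, D_R = D/R = 0.7372 m²/day.
Peak time from v_R²t² + 2D_R t − x² = 0: t = (√(D_R² + v_R²x²) − D_R)/v_R².
√(D_R² + v_R²x²) = √(0.7372² + 0.06368² × 17.2²) = 1.320; v_R² = 0.004055.
t = (1.320 − 0.7372)/0.004055 = 144 days.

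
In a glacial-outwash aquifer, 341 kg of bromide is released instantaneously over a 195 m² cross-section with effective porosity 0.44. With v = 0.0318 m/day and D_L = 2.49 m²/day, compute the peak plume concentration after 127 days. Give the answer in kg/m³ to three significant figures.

0.0630 kg/m³

The peak of an instantaneous 1D plume sits at x = vt; there the Gaussian factor is 1 and C_max = M/(n_e·A·√(4πDt)), where n_e·A is the pore area the mass is dissolved in.
√(4πDt) = √(4π × 2.49 × 127) = 63.04 m, so C_max = 341/(0.44 × 195 × 63.04) = 0.0630 kg/m³.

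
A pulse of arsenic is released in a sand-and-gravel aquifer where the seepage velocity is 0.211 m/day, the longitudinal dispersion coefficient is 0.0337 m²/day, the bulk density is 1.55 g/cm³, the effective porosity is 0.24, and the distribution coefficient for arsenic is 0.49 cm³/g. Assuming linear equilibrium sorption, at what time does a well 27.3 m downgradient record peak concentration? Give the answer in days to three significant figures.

536 days

Retardation factor R = 1 + ρ_b·K_d/n = 1 + 1.55 × 0.49/0.24 = 4.165.
Sorption retards both mechanisms: v_R = v/R = 0.05066 m/day, D_R = D/R = 0.008091 m²/day.
Peak time from v_R²t² + 2D_R t − x² = 0: t = (√(D_R² + v_R²x²) − D_R)/v_R².
√(D_R² + v_R²x²) = √(0.008091² + 0.05066² × 27.3²) = 1.383; v_R² = 0.002566.
t = (1.383 − 0.008091)/0.002566 = 536 days.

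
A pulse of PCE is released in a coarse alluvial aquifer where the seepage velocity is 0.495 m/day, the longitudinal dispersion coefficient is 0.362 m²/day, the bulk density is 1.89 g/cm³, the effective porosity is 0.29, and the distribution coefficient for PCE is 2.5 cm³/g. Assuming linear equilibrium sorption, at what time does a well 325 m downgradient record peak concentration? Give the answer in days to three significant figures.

11300 days

Retardation factor R = 1 + ρ_b·K_d/n = 1 + 1.89 × 2.5/0.29 = 17.29.
Sorption retards both mechanisms: v_R = v/R = 0.02863 m/day, D_R = D/R = 0.02094 m²/day.
Peak time from v_R²t² + 2D_R t − x² = 0: t = (√(D_R² + v_R²x²) − D_R)/v_R².
√(D_R² + v_R²x²) = √(0.02094² + 0.02863² × 325²) = 9.305; v_R² = 0.0008197.
t = (9.305 − 0.02094)/0.0008197 = 11300 days.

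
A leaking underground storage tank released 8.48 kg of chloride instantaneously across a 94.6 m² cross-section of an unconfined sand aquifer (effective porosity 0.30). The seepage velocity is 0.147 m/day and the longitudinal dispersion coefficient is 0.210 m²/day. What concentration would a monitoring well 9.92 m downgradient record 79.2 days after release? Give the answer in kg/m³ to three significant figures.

For an instantaneous plane source, C(x,t) = M/(n_e·A·√(4πDt)) · exp(−(x−vt)²/(4Dt)), with n_e·A the pore (flow) area.
Plume center vt = 0.147 × 79.2 = 11.6424 m, so the well at 9.92 m is 1.7224 m upgradient of the peak.
√(4πDt) = 14.46 m, giving peak height M/(n_e·A·√(4πDt)) = 8.48/(0.30 × 94.6 × 14.46) = 0.02066 kg/m³.
(x−vt)²/(4Dt) = (-1.7224)²/(4 × 0.210 × 79.2) = 0.04459; exp(−0.04459) = 0.9564.
C = 0.02066 × 0.9564 = 0.0198 kg/m³.

0.0198 kg/m³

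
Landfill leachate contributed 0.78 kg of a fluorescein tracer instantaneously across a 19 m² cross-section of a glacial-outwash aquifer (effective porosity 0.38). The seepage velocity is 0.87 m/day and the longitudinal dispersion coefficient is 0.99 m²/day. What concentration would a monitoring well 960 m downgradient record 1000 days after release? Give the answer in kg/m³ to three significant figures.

For an instantaneous plane source, C(x,t) = M/(n_e·A·√(4πDt)) · exp(−(x−vt)²/(4Dt)), with n_e·A the pore (flow) area.
Plume center vt = 0.87 × 1000 = 870 m, so the well at 960 m is 90 m downgradient of the peak.
√(4πDt) = 111.5 m, giving peak height M/(n_e·A·√(4πDt)) = 0.78/(0.38 × 19 × 111.5) = 0.0009689 kg/m³.
(x−vt)²/(4Dt) = (90)²/(4 × 0.99 × 1000) = 2.045; exp(−2.045) = 0.1294.
C = 0.0009689 × 0.1294 = 0.000125 kg/m³.

0.000125 kg/m³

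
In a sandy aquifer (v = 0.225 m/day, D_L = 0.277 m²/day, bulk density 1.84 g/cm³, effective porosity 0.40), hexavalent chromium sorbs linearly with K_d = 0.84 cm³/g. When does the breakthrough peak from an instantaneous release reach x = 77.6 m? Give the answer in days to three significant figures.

1650 days

Retardation factor R = 1 + ρ_b·K_d/n = 1 + 1.84 × 0.84/0.40 = 4.864.
Sorption retards both mechanisms: v_R = v/R = 0.04626 m/day, D_R = D/R = 0.05695 m²/day.
Peak time from v_R²t² + 2D_R t − x² = 0: t = (√(D_R² + v_R²x²) − D_R)/v_R².
√(D_R² + v_R²x²) = √(0.05695² + 0.04626² × 77.6²) = 3.590; v_R² = 0.002140.
t = (3.590 − 0.05695)/0.002140 = 1650 days.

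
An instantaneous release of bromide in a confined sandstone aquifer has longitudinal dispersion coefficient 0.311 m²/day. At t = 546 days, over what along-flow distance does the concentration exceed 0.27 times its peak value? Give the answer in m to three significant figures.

59.6 m

The plume is Gaussian with σ = √(2Dt) = √(2 × 0.311 × 546) = 18.43 m.
C/C_peak = exp(−Δx²/(2σ²)) = 0.27 ⇒ Δx = σ·√(−2 ln 0.27) = 18.43 × 1.618 = 29.82 m.
Width = 2Δx = 59.6 m.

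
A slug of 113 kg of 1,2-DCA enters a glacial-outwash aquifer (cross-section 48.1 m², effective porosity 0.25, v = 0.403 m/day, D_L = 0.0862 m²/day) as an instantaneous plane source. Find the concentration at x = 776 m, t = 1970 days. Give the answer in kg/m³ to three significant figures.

For an instantaneous plane source, C(x,t) = M/(n_e·A·√(4πDt)) · exp(−(x−vt)²/(4Dt)), with n_e·A the pore (flow) area.
Plume center vt = 0.403 × 1970 = 793.91 m, so the well at 776 m is 17.91 m upgradient of the peak.
√(4πDt) = 46.19 m, giving peak height M/(n_e·A·√(4πDt)) = 113/(0.25 × 48.1 × 46.19) = 0.2034 kg/m³.
(x−vt)²/(4Dt) = (-17.91)²/(4 × 0.0862 × 1970) = 0.4722; exp(−0.4722) = 0.6236.
C = 0.2034 × 0.6236 = 0.127 kg/m³.

0.127 kg/m³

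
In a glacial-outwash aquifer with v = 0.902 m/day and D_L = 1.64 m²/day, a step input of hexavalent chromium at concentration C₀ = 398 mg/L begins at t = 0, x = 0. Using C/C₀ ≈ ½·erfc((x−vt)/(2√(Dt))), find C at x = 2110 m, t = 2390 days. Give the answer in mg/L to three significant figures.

278 mg/L

For a continuous step input, C/C₀ ≈ ½·erfc((x−vt)/(2√(Dt))).
vt = 0.902 × 2390 = 2155.78 m and 2√(Dt) = 2√(1.64 × 2390) = 125.2 m.
Argument (x−vt)/(2√(Dt)) = (2110 − 2155.78)/125.2 = -0.3657; ½·erfc(-0.3657) = 0.6975.
C = 398 × 0.6975 = 278 mg/L.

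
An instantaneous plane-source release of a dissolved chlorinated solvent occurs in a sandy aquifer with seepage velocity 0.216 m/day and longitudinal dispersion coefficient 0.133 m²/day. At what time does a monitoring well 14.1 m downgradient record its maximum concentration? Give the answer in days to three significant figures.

62.5 days

For the 1D instantaneous-source solution, setting ∂C/∂t = 0 at fixed x gives v²t² + 2Dt − x² = 0, so t = (√(D² + v²x²) − D)/v².
√(D² + v²x²) = √(0.133² + 0.216² × 14.1²) = 3.049; v² = 0.046656.
t = (3.049 − 0.133)/0.046656 = 62.5 days (vs. the pure-advection estimate x/v = 65.3 d).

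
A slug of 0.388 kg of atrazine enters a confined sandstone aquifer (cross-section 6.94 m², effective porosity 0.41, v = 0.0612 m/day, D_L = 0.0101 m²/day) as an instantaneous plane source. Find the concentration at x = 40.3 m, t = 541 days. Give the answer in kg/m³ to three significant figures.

For an instantaneous plane source, C(x,t) = M/(n_e·A·√(4πDt)) · exp(−(x−vt)²/(4Dt)), with n_e·A the pore (flow) area.
Plume center vt = 0.0612 × 541 = 33.1092 m, so the well at 40.3 m is 7.1908 m downgradient of the peak.
√(4πDt) = 8.286 m, giving peak height M/(n_e·A·√(4πDt)) = 0.388/(0.41 × 6.94 × 8.286) = 0.01646 kg/m³.
(x−vt)²/(4Dt) = (7.1908)²/(4 × 0.0101 × 541) = 2.366; exp(−2.366) = 0.09386.
C = 0.01646 × 0.09386 = 0.00154 kg/m³.

0.00154 kg/m³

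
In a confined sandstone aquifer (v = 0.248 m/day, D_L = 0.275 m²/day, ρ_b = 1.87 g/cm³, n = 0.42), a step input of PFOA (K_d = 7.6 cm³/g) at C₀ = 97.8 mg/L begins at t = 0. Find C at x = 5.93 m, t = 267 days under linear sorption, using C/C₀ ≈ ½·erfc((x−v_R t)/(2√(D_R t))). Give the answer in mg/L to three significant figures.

Retardation factor R = 1 + ρ_b·K_d/n = 1 + 1.87 × 7.6/0.42 = 34.84.
Sorption retards both mechanisms: v_R = v/R = 0.007118 m/day, D_R = D/R = 0.007893 m²/day.
v_R·t = 0.007118 × 267 = 1.900506 m; 2√(D_R t) = 2.903 m; argument = (5.93 − 1.900506)/2.903 = 1.388.
C = C₀ × ½·erfc(1.388) = 97.8 × 0.02483 = 2.43 mg/L.

2.43 mg/L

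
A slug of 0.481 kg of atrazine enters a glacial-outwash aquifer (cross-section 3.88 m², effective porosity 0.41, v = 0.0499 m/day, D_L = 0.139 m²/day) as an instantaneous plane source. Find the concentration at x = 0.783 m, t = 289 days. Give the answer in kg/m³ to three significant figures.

For an instantaneous plane source, C(x,t) = M/(n_e·A·√(4πDt)) · exp(−(x−vt)²/(4Dt)), with n_e·A the pore (flow) area.
Plume center vt = 0.0499 × 289 = 14.4211 m, so the well at 0.783 m is 13.6381 m upgradient of the peak.
√(4πDt) = 22.47 m, giving peak height M/(n_e·A·√(4πDt)) = 0.481/(0.41 × 3.88 × 22.47) = 0.01346 kg/m³.
(x−vt)²/(4Dt) = (-13.6381)²/(4 × 0.139 × 289) = 1.158; exp(−1.158) = 0.3141.
C = 0.01346 × 0.3141 = 0.00423 kg/m³.

0.00423 kg/m³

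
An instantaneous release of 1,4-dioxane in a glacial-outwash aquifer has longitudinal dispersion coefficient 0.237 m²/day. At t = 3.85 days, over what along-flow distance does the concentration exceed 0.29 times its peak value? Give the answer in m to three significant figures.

4.25 m

The plume is Gaussian with σ = √(2Dt) = √(2 × 0.237 × 3.85) = 1.351 m.
C/C_peak = exp(−Δx²/(2σ²)) = 0.29 ⇒ Δx = σ·√(−2 ln 0.29) = 1.351 × 1.573 = 2.125 m.
Width = 2Δx = 4.25 m.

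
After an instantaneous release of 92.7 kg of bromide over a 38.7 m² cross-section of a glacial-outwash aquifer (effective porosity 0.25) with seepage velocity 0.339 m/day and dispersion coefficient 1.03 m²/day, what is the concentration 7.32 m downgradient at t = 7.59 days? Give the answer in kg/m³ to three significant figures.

0.470 kg/m³

For an instantaneous plane source, C(x,t) = M/(n_e·A·√(4πDt)) · exp(−(x−vt)²/(4Dt)), with n_e·A the pore (flow) area.
Plume center vt = 0.339 × 7.59 = 2.57301 m, so the well at 7.32 m is 4.74699 m downgradient of the peak.
√(4πDt) = 9.912 m, giving peak height M/(n_e·A·√(4πDt)) = 92.7/(0.25 × 38.7 × 9.912) = 0.9666 kg/m³.
(x−vt)²/(4Dt) = (4.74699)²/(4 × 1.03 × 7.59) = 0.7206; exp(−0.7206) = 0.4865.
C = 0.9666 × 0.4865 = 0.470 kg/m³.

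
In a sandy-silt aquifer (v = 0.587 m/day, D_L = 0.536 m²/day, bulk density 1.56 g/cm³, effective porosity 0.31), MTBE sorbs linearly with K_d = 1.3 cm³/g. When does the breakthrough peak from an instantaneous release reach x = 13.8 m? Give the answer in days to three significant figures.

Retardation factor R = 1 + ρ_b·K_d/n = 1 + 1.56 × 1.3/0.31 = 7.542.
Sorption retards both mechanisms: v_R = v/R = 0.07783 m/day, D_R = D/R = 0.07107 m²/day.
Peak time from v_R²t² + 2D_R t − x² = 0: t = (√(D_R² + v_R²x²) − D_R)/v_R².
√(D_R² + v_R²x²) = √(0.07107² + 0.07783² × 13.8²) = 1.076; v_R² = 0.006058.
t = (1.076 − 0.07107)/0.006058 = 166 days.

166 days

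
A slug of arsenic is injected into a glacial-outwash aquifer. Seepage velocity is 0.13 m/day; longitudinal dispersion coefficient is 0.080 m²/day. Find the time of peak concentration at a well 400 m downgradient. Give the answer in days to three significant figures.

3070 days

For the 1D instantaneous-source solution, setting ∂C/∂t = 0 at fixed x gives v²t² + 2Dt − x² = 0, so t = (√(D² + v²x²) − D)/v².
√(D² + v²x²) = √(0.080² + 0.13² × 400²) = 52.00; v² = 0.0169.
t = (52.00 − 0.080)/0.0169 = 3070 days (vs. the pure-advection estimate x/v = 3080 d).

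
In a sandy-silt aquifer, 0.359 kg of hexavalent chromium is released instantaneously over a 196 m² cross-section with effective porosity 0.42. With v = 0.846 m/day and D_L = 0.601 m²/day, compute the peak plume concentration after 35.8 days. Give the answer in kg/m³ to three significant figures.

0.000265 kg/m³

The peak of an instantaneous 1D plume sits at x = vt; there the Gaussian factor is 1 and C_max = M/(n_e·A·√(4πDt)), where n_e·A is the pore area the mass is dissolved in.
√(4πDt) = √(4π × 0.601 × 35.8) = 16.44 m, so C_max = 0.359/(0.42 × 196 × 16.44) = 0.000265 kg/m³.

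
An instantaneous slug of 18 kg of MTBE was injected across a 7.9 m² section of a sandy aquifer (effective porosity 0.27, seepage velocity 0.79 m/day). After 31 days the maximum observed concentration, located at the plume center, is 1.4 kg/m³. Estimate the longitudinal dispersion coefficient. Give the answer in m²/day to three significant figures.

At the plume center C_max = M/(n_e·A·√(4πDt)), so D = M²/(4πt·(n_e·A·C_max)²).
n_e·A·C_max = 0.27 × 7.9 × 1.4 = 2.986 kg/m.
D = 18²/(4π × 31 × 2.986²) = 0.0933 m²/day.

0.0933 m²/day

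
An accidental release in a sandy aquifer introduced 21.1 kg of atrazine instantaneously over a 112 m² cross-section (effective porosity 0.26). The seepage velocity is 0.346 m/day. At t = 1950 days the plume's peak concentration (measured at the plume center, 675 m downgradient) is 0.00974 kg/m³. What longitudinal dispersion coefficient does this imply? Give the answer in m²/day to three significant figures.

At the plume center C_max = M/(n_e·A·√(4πDt)), so D = M²/(4πt·(n_e·A·C_max)²).
n_e·A·C_max = 0.26 × 112 × 0.00974 = 0.2836 kg/m.
D = 21.1²/(4π × 1950 × 0.2836²) = 0.226 m²/day.

0.226 m²/day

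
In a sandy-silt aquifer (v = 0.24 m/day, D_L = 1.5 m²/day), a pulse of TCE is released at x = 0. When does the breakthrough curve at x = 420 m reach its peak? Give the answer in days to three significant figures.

For the 1D instantaneous-source solution, setting ∂C/∂t = 0 at fixed x gives v²t² + 2Dt − x² = 0, so t = (√(D² + v²x²) − D)/v².
√(D² + v²x²) = √(1.5² + 0.24² × 420²) = 100.8; v² = 0.0576.
t = (100.8 − 1.5)/0.0576 = 1720 days (vs. the pure-advection estimate x/v = 1750 d).

1720 days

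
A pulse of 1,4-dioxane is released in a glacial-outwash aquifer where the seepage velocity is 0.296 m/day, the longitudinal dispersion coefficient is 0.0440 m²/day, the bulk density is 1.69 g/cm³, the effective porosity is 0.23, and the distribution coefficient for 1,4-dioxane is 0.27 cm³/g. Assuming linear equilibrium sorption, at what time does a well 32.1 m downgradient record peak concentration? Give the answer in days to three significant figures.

322 days

Retardation factor R = 1 + ρ_b·K_d/n = 1 + 1.69 × 0.27/0.23 = 2.984.
Sorption retards both mechanisms: v_R = v/R = 0.09920 m/day, D_R = D/R = 0.01475 m²/day.
Peak time from v_R²t² + 2D_R t − x² = 0: t = (√(D_R² + v_R²x²) − D_R)/v_R².
√(D_R² + v_R²x²) = √(0.01475² + 0.09920² × 32.1²) = 3.184; v_R² = 0.009841.
t = (3.184 − 0.01475)/0.009841 = 322 days.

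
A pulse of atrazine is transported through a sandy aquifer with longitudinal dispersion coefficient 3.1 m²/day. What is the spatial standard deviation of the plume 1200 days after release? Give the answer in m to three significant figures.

86.3 m

Dispersive spreading gives a Gaussian with σ² = 2Dt; advection only shifts the center.
σ = √(2 × 3.1 × 1200) = 86.3 m.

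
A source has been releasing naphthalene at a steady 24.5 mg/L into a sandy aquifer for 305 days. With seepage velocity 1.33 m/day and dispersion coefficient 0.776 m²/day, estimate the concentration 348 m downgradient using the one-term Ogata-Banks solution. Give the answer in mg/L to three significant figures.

24.4 mg/L

For a continuous step input, C/C₀ ≈ ½·erfc((x−vt)/(2√(Dt))).
vt = 1.33 × 305 = 405.65 m and 2√(Dt) = 2√(0.776 × 305) = 30.77 m.
Argument (x−vt)/(2√(Dt)) = (348 − 405.65)/30.77 = -1.874; ½·erfc(-1.874) = 0.9960.
C = 24.5 × 0.9960 = 24.4 mg/L.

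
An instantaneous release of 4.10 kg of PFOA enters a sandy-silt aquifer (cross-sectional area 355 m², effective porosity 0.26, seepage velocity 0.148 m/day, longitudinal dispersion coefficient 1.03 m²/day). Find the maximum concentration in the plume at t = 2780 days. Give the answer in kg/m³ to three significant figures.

The peak of an instantaneous 1D plume sits at x = vt; there the Gaussian factor is 1 and C_max = M/(n_e·A·√(4πDt)), where n_e·A is the pore area the mass is dissolved in.
√(4πDt) = √(4π × 1.03 × 2780) = 189.7 m, so C_max = 4.10/(0.26 × 355 × 189.7) = 0.000234 kg/m³.

0.000234 kg/m³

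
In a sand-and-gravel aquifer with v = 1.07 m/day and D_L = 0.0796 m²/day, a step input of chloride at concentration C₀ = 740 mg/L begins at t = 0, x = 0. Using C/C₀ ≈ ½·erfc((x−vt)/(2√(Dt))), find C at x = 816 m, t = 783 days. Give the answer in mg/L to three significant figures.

For a continuous step input, C/C₀ ≈ ½·erfc((x−vt)/(2√(Dt))).
vt = 1.07 × 783 = 837.81 m and 2√(Dt) = 2√(0.0796 × 783) = 15.79 m.
Argument (x−vt)/(2√(Dt)) = (816 − 837.81)/15.79 = -1.381; ½·erfc(-1.381) = 0.9746.
C = 740 × 0.9746 = 721 mg/L.

721 mg/L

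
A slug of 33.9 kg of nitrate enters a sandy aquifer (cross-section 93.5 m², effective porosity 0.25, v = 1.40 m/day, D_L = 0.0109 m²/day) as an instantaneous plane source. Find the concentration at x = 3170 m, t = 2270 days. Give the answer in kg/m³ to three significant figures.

For an instantaneous plane source, C(x,t) = M/(n_e·A·√(4πDt)) · exp(−(x−vt)²/(4Dt)), with n_e·A the pore (flow) area.
Plume center vt = 1.40 × 2270 = 3178 m, so the well at 3170 m is 8 m upgradient of the peak.
√(4πDt) = 17.63 m, giving peak height M/(n_e·A·√(4πDt)) = 33.9/(0.25 × 93.5 × 17.63) = 0.08226 kg/m³.
(x−vt)²/(4Dt) = (-8)²/(4 × 0.0109 × 2270) = 0.6466; exp(−0.6466) = 0.5238.
C = 0.08226 × 0.5238 = 0.0431 kg/m³.

0.0431 kg/m³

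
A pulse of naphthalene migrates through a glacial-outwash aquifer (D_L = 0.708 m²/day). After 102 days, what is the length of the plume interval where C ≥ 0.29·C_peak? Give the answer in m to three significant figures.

37.8 m

The plume is Gaussian with σ = √(2Dt) = √(2 × 0.708 × 102) = 12.02 m.
C/C_peak = exp(−Δx²/(2σ²)) = 0.29 ⇒ Δx = σ·√(−2 ln 0.29) = 12.02 × 1.573 = 18.91 m.
Width = 2Δx = 37.8 m.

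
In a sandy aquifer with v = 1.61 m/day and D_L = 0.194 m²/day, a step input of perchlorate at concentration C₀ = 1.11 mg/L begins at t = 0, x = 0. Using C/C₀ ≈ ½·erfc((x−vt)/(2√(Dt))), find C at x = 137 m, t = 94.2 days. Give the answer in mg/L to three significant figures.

For a continuous step input, C/C₀ ≈ ½·erfc((x−vt)/(2√(Dt))).
vt = 1.61 × 94.2 = 151.662 m and 2√(Dt) = 2√(0.194 × 94.2) = 8.550 m.
Argument (x−vt)/(2√(Dt)) = (137 − 151.662)/8.550 = -1.715; ½·erfc(-1.715) = 0.9924.
C = 1.11 × 0.9924 = 1.10 mg/L.

1.10 mg/L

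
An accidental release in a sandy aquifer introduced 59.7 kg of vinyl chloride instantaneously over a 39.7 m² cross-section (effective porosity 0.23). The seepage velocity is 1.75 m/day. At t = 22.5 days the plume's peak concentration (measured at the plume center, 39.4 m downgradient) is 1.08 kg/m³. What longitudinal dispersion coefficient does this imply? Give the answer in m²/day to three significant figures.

0.130 m²/day

At the plume center C_max = M/(n_e·A·√(4πDt)), so D = M²/(4πt·(n_e·A·C_max)²).
n_e·A·C_max = 0.23 × 39.7 × 1.08 = 9.861 kg/m.
D = 59.7²/(4π × 22.5 × 9.861²) = 0.130 m²/day.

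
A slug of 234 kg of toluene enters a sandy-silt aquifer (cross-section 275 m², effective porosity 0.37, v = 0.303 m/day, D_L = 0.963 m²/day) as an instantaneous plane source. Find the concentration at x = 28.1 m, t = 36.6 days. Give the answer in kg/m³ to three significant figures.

For an instantaneous plane source, C(x,t) = M/(n_e·A·√(4πDt)) · exp(−(x−vt)²/(4Dt)), with n_e·A the pore (flow) area.
Plume center vt = 0.303 × 36.6 = 11.0898 m, so the well at 28.1 m is 17.0102 m downgradient of the peak.
√(4πDt) = 21.05 m, giving peak height M/(n_e·A·√(4πDt)) = 234/(0.37 × 275 × 21.05) = 0.1093 kg/m³.
(x−vt)²/(4Dt) = (17.0102)²/(4 × 0.963 × 36.6) = 2.052; exp(−2.052) = 0.1285.
C = 0.1093 × 0.1285 = 0.0140 kg/m³.

0.0140 kg/m³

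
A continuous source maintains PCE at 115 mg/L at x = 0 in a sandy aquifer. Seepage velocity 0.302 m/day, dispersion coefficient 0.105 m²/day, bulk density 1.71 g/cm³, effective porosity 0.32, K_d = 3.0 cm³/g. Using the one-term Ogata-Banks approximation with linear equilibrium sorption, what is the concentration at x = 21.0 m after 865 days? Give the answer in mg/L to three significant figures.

4.77 mg/L

Retardation factor R = 1 + ρ_b·K_d/n = 1 + 1.71 × 3.0/0.32 = 17.03.
Sorption retards both mechanisms: v_R = v/R = 0.01773 m/day, D_R = D/R = 0.006166 m²/day.
v_R·t = 0.01773 × 865 = 15.33645 m; 2√(D_R t) = 4.619 m; argument = (21.0 − 15.33645)/4.619 = 1.226.
C = C₀ × ½·erfc(1.226) = 115 × 0.04147 = 4.77 mg/L.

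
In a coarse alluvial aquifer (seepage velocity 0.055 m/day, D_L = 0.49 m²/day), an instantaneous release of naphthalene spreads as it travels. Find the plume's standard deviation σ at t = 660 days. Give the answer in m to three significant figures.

25.4 m

Dispersive spreading gives a Gaussian with σ² = 2Dt; advection only shifts the center.
σ = √(2 × 0.49 × 660) = 25.4 m.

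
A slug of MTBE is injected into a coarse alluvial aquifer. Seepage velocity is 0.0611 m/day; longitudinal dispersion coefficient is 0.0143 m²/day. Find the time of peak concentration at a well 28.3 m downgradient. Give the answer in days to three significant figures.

459 days

For the 1D instantaneous-source solution, setting ∂C/∂t = 0 at fixed x gives v²t² + 2Dt − x² = 0, so t = (√(D² + v²x²) − D)/v².
√(D² + v²x²) = √(0.0143² + 0.0611² × 28.3²) = 1.729; v² = 0.00373321.
t = (1.729 − 0.0143)/0.00373321 = 459 days (vs. the pure-advection estimate x/v = 463 d).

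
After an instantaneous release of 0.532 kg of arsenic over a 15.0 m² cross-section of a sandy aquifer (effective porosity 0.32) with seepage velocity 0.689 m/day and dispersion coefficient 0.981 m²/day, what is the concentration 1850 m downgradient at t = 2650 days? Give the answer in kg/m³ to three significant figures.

For an instantaneous plane source, C(x,t) = M/(n_e·A·√(4πDt)) · exp(−(x−vt)²/(4Dt)), with n_e·A the pore (flow) area.
Plume center vt = 0.689 × 2650 = 1825.85 m, so the well at 1850 m is 24.15 m downgradient of the peak.
√(4πDt) = 180.7 m, giving peak height M/(n_e·A·√(4πDt)) = 0.532/(0.32 × 15.0 × 180.7) = 0.0006134 kg/m³.
(x−vt)²/(4Dt) = (24.15)²/(4 × 0.981 × 2650) = 0.05609; exp(−0.05609) = 0.9455.
C = 0.0006134 × 0.9455 = 0.000580 kg/m³.

0.000580 kg/m³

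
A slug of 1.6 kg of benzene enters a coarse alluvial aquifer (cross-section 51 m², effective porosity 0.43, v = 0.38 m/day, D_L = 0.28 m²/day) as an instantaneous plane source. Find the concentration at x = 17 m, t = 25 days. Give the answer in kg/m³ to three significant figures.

0.00104 kg/m³

For an instantaneous plane source, C(x,t) = M/(n_e·A·√(4πDt)) · exp(−(x−vt)²/(4Dt)), with n_e·A the pore (flow) area.
Plume center vt = 0.38 × 25 = 9.5 m, so the well at 17 m is 7.5 m downgradient of the peak.
√(4πDt) = 9.379 m, giving peak height M/(n_e·A·√(4πDt)) = 1.6/(0.43 × 51 × 9.379) = 0.007779 kg/m³.
(x−vt)²/(4Dt) = (7.5)²/(4 × 0.28 × 25) = 2.009; exp(−2.009) = 0.1341.
C = 0.007779 × 0.1341 = 0.00104 kg/m³.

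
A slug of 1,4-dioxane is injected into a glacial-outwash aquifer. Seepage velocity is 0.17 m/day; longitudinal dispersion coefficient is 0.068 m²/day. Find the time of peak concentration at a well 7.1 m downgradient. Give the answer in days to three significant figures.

39.5 days

For the 1D instantaneous-source solution, setting ∂C/∂t = 0 at fixed x gives v²t² + 2Dt − x² = 0, so t = (√(D² + v²x²) − D)/v².
√(D² + v²x²) = √(0.068² + 0.17² × 7.1²) = 1.209; v² = 0.0289.
t = (1.209 − 0.068)/0.0289 = 39.5 days (vs. the pure-advection estimate x/v = 41.8 d).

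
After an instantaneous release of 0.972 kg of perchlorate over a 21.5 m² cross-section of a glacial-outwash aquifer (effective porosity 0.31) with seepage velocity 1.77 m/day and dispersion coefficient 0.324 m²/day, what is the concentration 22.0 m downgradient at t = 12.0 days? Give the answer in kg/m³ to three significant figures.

For an instantaneous plane source, C(x,t) = M/(n_e·A·√(4πDt)) · exp(−(x−vt)²/(4Dt)), with n_e·A the pore (flow) area.
Plume center vt = 1.77 × 12.0 = 21.24 m, so the well at 22.0 m is 0.76 m downgradient of the peak.
√(4πDt) = 6.990 m, giving peak height M/(n_e·A·√(4πDt)) = 0.972/(0.31 × 21.5 × 6.990) = 0.02086 kg/m³.
(x−vt)²/(4Dt) = (0.76)²/(4 × 0.324 × 12.0) = 0.03714; exp(−0.03714) = 0.9635.
C = 0.02086 × 0.9635 = 0.0201 kg/m³.

0.0201 kg/m³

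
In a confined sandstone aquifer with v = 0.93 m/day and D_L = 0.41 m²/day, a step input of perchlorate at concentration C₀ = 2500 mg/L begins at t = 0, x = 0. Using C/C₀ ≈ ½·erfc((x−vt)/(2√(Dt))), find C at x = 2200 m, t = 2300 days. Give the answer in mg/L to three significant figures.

200 mg/L

For a continuous step input, C/C₀ ≈ ½·erfc((x−vt)/(2√(Dt))).
vt = 0.93 × 2300 = 2139 m and 2√(Dt) = 2√(0.41 × 2300) = 61.42 m.
Argument (x−vt)/(2√(Dt)) = (2200 − 2139)/61.42 = 0.9932; ½·erfc(0.9932) = 0.08007.
C = 2500 × 0.08007 = 200 mg/L.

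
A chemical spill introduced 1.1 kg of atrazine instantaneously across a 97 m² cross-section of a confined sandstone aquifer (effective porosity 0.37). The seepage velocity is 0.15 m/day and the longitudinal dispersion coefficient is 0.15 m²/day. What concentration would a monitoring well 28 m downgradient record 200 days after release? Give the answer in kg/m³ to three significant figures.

0.00153 kg/m³

For an instantaneous plane source, C(x,t) = M/(n_e·A·√(4πDt)) · exp(−(x−vt)²/(4Dt)), with n_e·A the pore (flow) area.
Plume center vt = 0.15 × 200 = 30 m, so the well at 28 m is 2 m upgradient of the peak.
√(4πDt) = 19.42 m, giving peak height M/(n_e·A·√(4πDt)) = 1.1/(0.37 × 97 × 19.42) = 0.001578 kg/m³.
(x−vt)²/(4Dt) = (-2)²/(4 × 0.15 × 200) = 0.03333; exp(−0.03333) = 0.9672.
C = 0.001578 × 0.9672 = 0.00153 kg/m³.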